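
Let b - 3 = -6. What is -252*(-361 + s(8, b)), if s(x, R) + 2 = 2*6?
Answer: 88452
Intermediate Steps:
b = -3 (b = 3 - 6 = -3)
s(x, R) = 10 (s(x, R) = -2 + 2*6 = -2 + 12 = 10)
-252*(-361 + s(8, b)) = -252*(-361 + 10) = -252*(-351) = 88452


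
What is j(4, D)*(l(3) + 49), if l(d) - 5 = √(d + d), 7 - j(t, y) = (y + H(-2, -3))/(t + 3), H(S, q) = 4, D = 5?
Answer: 2160/7 + 40*√6/7 ≈ 322.57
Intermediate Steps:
j(t, y) = 7 - (4 + y)/(3 + t) (j(t, y) = 7 - (y + 4)/(t + 3) = 7 - (4 + y)/(3 + t))
l(d) = 5 + √2*√d (l(d) = 5 + √(d + d) = 5 + √(2*d) = 5 + √2*√d)
j(4, D)*(l(3) + 49) = ((17 - 1*5 + 7*4)/(3 + 4))*((5 + √2*√3) + 49) = ((17 - 5 + 28)/7)*((5 + √6) + 49) = ((⅐)*40)*(54 + √6) = 40*(54 + √6)/7 = 2160/7 + 40*√6/7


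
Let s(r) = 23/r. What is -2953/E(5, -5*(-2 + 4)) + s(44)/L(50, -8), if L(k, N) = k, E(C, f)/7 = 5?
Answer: -1299159/15400 ≈ -84.361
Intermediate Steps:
E(C, f) = 35 (E(C, f) = 7*5 = 35)
-2953/E(5, -5*(-2 + 4)) + s(44)/L(50, -8) = -2953/35 + (23/44)/50 = -2953*1/35 + (23*(1/44))*(1/50) = -2953/35 + (23/44)*(1/50) = -2953/35 + 23/2200 = -1299159/15400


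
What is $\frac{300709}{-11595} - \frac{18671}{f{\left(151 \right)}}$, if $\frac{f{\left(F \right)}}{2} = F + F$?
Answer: $- \frac{398118481}{7003380} \approx -56.847$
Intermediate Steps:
$f{\left(F \right)} = 4 F$ ($f{\left(F \right)} = 2 \left(F + F\right) = 2 \cdot 2 F = 4 F$)
$\frac{300709}{-11595} - \frac{18671}{f{\left(151 \right)}} = \frac{300709}{-11595} - \frac{18671}{4 \cdot 151} = 300709 \left(- \frac{1}{11595}\right) - \frac{18671}{604} = - \frac{300709}{11595} - \frac{18671}{604} = - \frac{398118481}{7003380}$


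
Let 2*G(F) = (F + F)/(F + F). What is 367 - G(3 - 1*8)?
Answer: 733/2 ≈ 366.50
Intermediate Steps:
G(F) = 1/2 (G(F) = ((F + F)/(F + F))/2 = ((2*F)/((2*F)))/2 = ((2*F)*(1/(2*F)))/2 = (1/2)*1 = 1/2)
367 - G(3 - 1*8) = 367 - 1*1/2 = 367 - 1/2 = 733/2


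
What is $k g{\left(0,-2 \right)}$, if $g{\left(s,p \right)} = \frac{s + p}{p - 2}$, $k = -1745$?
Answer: $- \frac{1745}{2} \approx -872.5$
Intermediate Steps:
$g{\left(s,p \right)} = \frac{p + s}{-2 + p}$
$k g{\left(0,-2 \right)} = - 1745 \frac{-2 + 0}{-2 - 2} = - 1745 \frac{1}{-4} \left(-2\right) = - 1745 \left(\left(- \frac{1}{4}\right) \left(-2\right)\right) = \left(-1745\right) \frac{1}{2} = - \frac{1745}{2}$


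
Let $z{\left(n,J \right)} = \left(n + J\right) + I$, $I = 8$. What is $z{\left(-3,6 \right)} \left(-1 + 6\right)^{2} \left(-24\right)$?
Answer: $-6600$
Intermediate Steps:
$z{\left(n,J \right)} = 8 + J + n$ ($z{\left(n,J \right)} = \left(n + J\right) + 8 = \left(J + n\right) + 8 = 8 + J + n$)
$z{\left(-3,6 \right)} \left(-1 + 6\right)^{2} \left(-24\right) = \left(8 + 6 - 3\right) \left(-1 + 6\right)^{2} \left(-24\right) = 11 \cdot 5^{2} \left(-24\right) = 11 \cdot 25 \left(-24\right) = 275 \left(-24\right) = -6600$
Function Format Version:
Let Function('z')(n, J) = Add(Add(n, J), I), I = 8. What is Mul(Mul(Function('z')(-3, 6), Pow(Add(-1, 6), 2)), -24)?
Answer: -6600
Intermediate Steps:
Function('z')(n, J) = Add(8, J, n) (Function('z')(n, J) = Add(Add(n, J), 8) = Add(Add(J, n), 8) = Add(8, J, n))
Mul(Mul(Function('z')(-3, 6), Pow(Add(-1, 6), 2)), -24) = Mul(Mul(Add(8, 6, -3), Pow(Add(-1, 6), 2)), -24) = Mul(Mul(11, Pow(5, 2)), -24) = Mul(Mul(11, 25), -24) = Mul(275, -24) = -6600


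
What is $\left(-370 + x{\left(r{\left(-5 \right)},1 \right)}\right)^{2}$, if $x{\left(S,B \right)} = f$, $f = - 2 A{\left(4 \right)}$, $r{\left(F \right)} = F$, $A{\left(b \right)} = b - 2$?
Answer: $139876$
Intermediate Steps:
$A{\left(b \right)} = -2 + b$
$f = -4$ ($f = - 2 \left(-2 + 4\right) = \left(-2\right) 2 = -4$)
$x{\left(S,B \right)} = -4$
$\left(-370 + x{\left(r{\left(-5 \right)},1 \right)}\right)^{2} = \left(-370 - 4\right)^{2} = \left(-374\right)^{2} = 139876$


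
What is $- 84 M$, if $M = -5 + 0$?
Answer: $420$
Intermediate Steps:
$M = -5$
$- 84 M = \left(-84\right) \left(-5\right) = 420$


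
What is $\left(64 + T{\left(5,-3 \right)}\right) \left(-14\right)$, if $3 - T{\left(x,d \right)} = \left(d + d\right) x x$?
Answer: $-3038$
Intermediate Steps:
$T{\left(x,d \right)} = 3 - 2 d x^{2}$ ($T{\left(x,d \right)} = 3 - \left(d + d\right) x x = 3 - 2 d x x = 3 - 2 d x^{2}$)
$\left(64 + T{\left(5,-3 \right)}\right) \left(-14\right) = \left(64 - \left(-3 - 6 \cdot 5^{2}\right)\right) \left(-14\right) = \left(64 - \left(-3 - 150\right)\right) \left(-14\right) = \left(64 + \left(3 + 150\right)\right) \left(-14\right) = \left(64 + 153\right) \left(-14\right) = 217 \left(-14\right) = -3038$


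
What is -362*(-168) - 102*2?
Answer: 60612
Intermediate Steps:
-362*(-168) - 102*2 = 60816 - 6*34 = 60816 - 204 = 60612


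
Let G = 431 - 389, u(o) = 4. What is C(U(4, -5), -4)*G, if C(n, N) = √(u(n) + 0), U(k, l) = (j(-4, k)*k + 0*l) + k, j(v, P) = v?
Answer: 84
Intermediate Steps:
G = 42
U(k, l) = -3*k (U(k, l) = (-4*k + 0*l) + k = (-4*k + 0) + k = -4*k + k = -3*k)
C(n, N) = 2 (C(n, N) = √(4 + 0) = √4 = 2)
C(U(4, -5), -4)*G = 2*42 = 84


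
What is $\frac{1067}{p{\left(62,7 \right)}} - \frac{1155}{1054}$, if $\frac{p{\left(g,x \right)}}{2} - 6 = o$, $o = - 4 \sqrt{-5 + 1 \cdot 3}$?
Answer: $\frac{96921}{2108} + \frac{1067 i \sqrt{2}}{34} \approx 45.978 + 44.381 i$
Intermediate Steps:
$o = - 4 i \sqrt{2}$ ($o = - 4 \sqrt{-5 + 3} = - 4 \sqrt{-2} = - 4 i \sqrt{2} \approx - 5.6569 i$)
$p{\left(g,x \right)} = 12 - 8 i \sqrt{2}$ ($p{\left(g,x \right)} = 12 + 2 \left(- 4 i \sqrt{2}\right) = 12 - 8 i \sqrt{2}$)
$\frac{1067}{p{\left(62,7 \right)}} - \frac{1155}{1054} = \frac{1067}{12 - 8 i \sqrt{2}} - \frac{1155}{1054} = - \frac{1155}{1054} + \frac{1067}{12 - 8 i \sqrt{2}}$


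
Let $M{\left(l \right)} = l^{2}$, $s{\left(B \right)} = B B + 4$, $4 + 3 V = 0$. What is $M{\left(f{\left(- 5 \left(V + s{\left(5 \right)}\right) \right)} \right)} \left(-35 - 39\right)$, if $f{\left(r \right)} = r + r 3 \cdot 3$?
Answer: $- \frac{1274465000}{9} \approx -1.4161 \cdot 10^{8}$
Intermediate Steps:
$V = - \frac{4}{3}$ ($V = - \frac{4}{3} + \frac{1}{3} \cdot 0 = - \frac{4}{3} + 0 = - \frac{4}{3} \approx -1.3333$)
$s{\left(B \right)} = 4 + B^{2}$ ($s{\left(B \right)} = B^{2} + 4 = 4 + B^{2}$)
$f{\left(r \right)} = 10 r$ ($f{\left(r \right)} = r + 3 r 3 = r + 9 r = 10 r$)
$M{\left(f{\left(- 5 \left(V + s{\left(5 \right)}\right) \right)} \right)} \left(-35 - 39\right) = \left(10 \left(- 5 \left(- \frac{4}{3} + \left(4 + 5^{2}\right)\right)\right)\right)^{2} \left(-35 - 39\right) = \left(10 \left(- 5 \left(- \frac{4}{3} + \left(4 + 25\right)\right)\right)\right)^{2} \left(-74\right) = \left(10 \left(- 5 \left(- \frac{4}{3} + 29\right)\right)\right)^{2} \left(-74\right) = \left(10 \left(\left(-5\right) \frac{83}{3}\right)\right)^{2} \left(-74\right) = \left(10 \left(- \frac{415}{3}\right)\right)^{2} \left(-74\right) = \left(- \frac{4150}{3}\right)^{2} \left(-74\right) = \frac{17222500}{9} \left(-74\right) = - \frac{1274465000}{9}$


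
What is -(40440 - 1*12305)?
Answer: -28135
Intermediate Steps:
-(40440 - 1*12305) = -(40440 - 12305) = -1*28135 = -28135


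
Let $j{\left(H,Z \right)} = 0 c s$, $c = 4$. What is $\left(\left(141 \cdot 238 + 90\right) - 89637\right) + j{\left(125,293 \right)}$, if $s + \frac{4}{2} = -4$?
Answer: $-55989$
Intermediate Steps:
$s = -6$ ($s = -2 - 4 = -6$)
$j{\left(H,Z \right)} = 0$ ($j{\left(H,Z \right)} = 0 \cdot 4 \left(-6\right) = 0 \left(-6\right) = 0$)
$\left(\left(141 \cdot 238 + 90\right) - 89637\right) + j{\left(125,293 \right)} = \left(\left(141 \cdot 238 + 90\right) - 89637\right) + 0 = \left(\left(33558 + 90\right) - 89637\right) + 0 = \left(33648 - 89637\right) + 0 = -55989 + 0 = -55989$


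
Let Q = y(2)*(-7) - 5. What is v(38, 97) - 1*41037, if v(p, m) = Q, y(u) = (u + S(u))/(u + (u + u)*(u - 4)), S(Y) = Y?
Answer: -123112/3 ≈ -41037.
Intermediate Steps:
y(u) = 2*u/(u + 2*u*(-4 + u)) (y(u) = (u + u)/(u + (u + u)*(u - 4)) = (2*u)/(u + (2*u)*(-4 + u)) = (2*u)/(u + 2*u*(-4 + u)) = 2*u/(u + 2*u*(-4 + u)))
Q = -⅓ (Q = (2/(-7 + 2*2))*(-7) - 5 = (2/(-7 + 4))*(-7) - 5 = (2/(-3))*(-7) - 5 = (2*(-⅓))*(-7) - 5 = -⅔*(-7) - 5 = 14/3 - 5 = -⅓ ≈ -0.33333)
v(p, m) = -⅓
v(38, 97) - 1*41037 = -⅓ - 1*41037 = -⅓ - 41037 = -123112/3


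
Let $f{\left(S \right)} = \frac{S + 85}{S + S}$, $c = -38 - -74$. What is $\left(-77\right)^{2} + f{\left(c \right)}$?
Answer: $\frac{427009}{72} \approx 5930.7$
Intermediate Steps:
$c = 36$ ($c = -38 + 74 = 36$)
$f{\left(S \right)} = \frac{85 + S}{2 S}$
$\left(-77\right)^{2} + f{\left(c \right)} = \left(-77\right)^{2} + \frac{85 + 36}{2 \cdot 36} = 5929 + \frac{1}{2} \cdot \frac{1}{36} \cdot 121 = 5929 + \frac{121}{72} = \frac{427009}{72}$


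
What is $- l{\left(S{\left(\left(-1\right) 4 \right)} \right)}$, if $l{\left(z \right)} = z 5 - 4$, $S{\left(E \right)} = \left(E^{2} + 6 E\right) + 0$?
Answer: $44$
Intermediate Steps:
$S{\left(E \right)} = E^{2} + 6 E$
$l{\left(z \right)} = -4 + 5 z$ ($l{\left(z \right)} = 5 z - 4 = -4 + 5 z$)
$- l{\left(S{\left(\left(-1\right) 4 \right)} \right)} = - (-4 + 5 \left(-1\right) 4 \left(6 - 4\right)) = - (-4 + 5 \left(- 4 \left(6 - 4\right)\right)) = - (-4 + 5 \left(\left(-4\right) 2\right)) = - (-4 + 5 \left(-8\right)) = - (-4 - 40) = \left(-1\right) \left(-44\right) = 44$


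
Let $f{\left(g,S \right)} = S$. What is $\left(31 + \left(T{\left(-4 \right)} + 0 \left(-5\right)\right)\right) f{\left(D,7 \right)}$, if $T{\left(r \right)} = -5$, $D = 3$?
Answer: $182$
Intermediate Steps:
$\left(31 + \left(T{\left(-4 \right)} + 0 \left(-5\right)\right)\right) f{\left(D,7 \right)} = \left(31 + \left(-5 + 0 \left(-5\right)\right)\right) 7 = \left(31 + \left(-5 + 0\right)\right) 7 = \left(31 - 5\right) 7 = 26 \cdot 7 = 182$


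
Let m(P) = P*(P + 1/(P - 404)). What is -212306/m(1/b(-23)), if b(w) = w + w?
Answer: -8349116033160/20701 ≈ -4.0332e+8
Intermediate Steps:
b(w) = 2*w
m(P) = P*(P + 1/(-404 + P))
-212306/m(1/b(-23)) = -212306*(-46*(-404 + 1/(2*(-23)))/(1 + (1/(2*(-23)))² - 404/(2*(-23)))) = -212306*(-46*(-404 + 1/(-46))/(1 + (1/(-46))² - 404/(-46))) = -212306*(-46*(-404 - 1/46)/(1 + (-1/46)² - 404*(-1/46))) = -212306*18585/(1 + 1/2116 + 202/23) = -212306/((-1/46*(-46/18585)*20701/2116)) = -212306/20701/39325860 = -212306*39325860/20701 = -8349116033160/20701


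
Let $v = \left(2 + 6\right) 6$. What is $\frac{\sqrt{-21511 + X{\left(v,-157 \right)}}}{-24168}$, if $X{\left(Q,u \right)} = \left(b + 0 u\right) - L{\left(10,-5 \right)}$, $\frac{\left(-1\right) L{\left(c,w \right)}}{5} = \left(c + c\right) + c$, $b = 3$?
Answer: $- \frac{i \sqrt{21358}}{24168} \approx - 0.006047 i$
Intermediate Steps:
$v = 48$ ($v = 8 \cdot 6 = 48$)
$L{\left(c,w \right)} = - 15 c$ ($L{\left(c,w \right)} = - 5 \left(\left(c + c\right) + c\right) = - 5 \left(2 c + c\right) = - 5 \cdot 3 c = - 15 c$)
$X{\left(Q,u \right)} = 153$ ($X{\left(Q,u \right)} = \left(3 + 0 u\right) - \left(-15\right) 10 = \left(3 + 0\right) - -150 = 3 + 150 = 153$)
$\frac{\sqrt{-21511 + X{\left(v,-157 \right)}}}{-24168} = \frac{\sqrt{-21511 + 153}}{-24168} = \sqrt{-21358} \left(- \frac{1}{24168}\right) = i \sqrt{21358} \left(- \frac{1}{24168}\right) = - \frac{i \sqrt{21358}}{24168}$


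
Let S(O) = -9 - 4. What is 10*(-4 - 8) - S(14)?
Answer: -107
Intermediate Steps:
S(O) = -13
10*(-4 - 8) - S(14) = 10*(-4 - 8) - 1*(-13) = 10*(-12) + 13 = -120 + 13 = -107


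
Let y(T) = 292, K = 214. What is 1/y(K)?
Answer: 1/292 ≈ 0.0034247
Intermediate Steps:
1/y(K) = 1/292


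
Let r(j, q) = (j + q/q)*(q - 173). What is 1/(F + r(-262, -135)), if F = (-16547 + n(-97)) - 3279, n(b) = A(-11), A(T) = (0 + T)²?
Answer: 1/60683 ≈ 1.6479e-5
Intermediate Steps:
A(T) = T²
n(b) = 121 (n(b) = (-11)² = 121)
r(j, q) = (1 + j)*(-173 + q) (r(j, q) = (j + 1)*(-173 + q) = (1 + j)*(-173 + q))
F = -19705 (F = (-16547 + 121) - 3279 = -16426 - 3279 = -19705)
1/(F + r(-262, -135)) = 1/(-19705 + (-173 - 135 - 173*(-262) - 262*(-135))) = 1/(-19705 + (-173 - 135 + 45326 + 35370)) = 1/(-19705 + 80388) = 1/60683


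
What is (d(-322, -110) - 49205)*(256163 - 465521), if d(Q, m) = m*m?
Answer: 7768228590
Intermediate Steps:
d(Q, m) = m²
(d(-322, -110) - 49205)*(256163 - 465521) = ((-110)² - 49205)*(256163 - 465521) = (12100 - 49205)*(-209358) = -37105*(-209358) = 7768228590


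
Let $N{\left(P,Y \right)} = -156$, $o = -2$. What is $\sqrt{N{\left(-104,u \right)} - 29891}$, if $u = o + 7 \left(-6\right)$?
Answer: $i \sqrt{30047} \approx 173.34 i$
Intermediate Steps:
$u = -44$ ($u = -2 + 7 \left(-6\right) = -2 - 42 = -44$)
$\sqrt{N{\left(-104,u \right)} - 29891} = \sqrt{-156 - 29891} = \sqrt{-30047} = i \sqrt{30047}$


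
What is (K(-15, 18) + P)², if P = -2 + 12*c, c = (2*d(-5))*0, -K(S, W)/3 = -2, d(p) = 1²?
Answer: 16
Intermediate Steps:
d(p) = 1
K(S, W) = 6 (K(S, W) = -3*(-2) = 6)
c = 0 (c = (2*1)*0 = 2*0 = 0)
P = -2 (P = -2 + 12*0 = -2 + 0 = -2)
(K(-15, 18) + P)² = (6 - 2)² = 4² = 16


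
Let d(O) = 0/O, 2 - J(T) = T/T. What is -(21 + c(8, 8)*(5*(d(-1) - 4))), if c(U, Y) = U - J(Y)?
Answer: 119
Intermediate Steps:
J(T) = 1 (J(T) = 2 - T/T = 2 - 1*1 = 2 - 1 = 1)
d(O) = 0
c(U, Y) = -1 + U (c(U, Y) = U - 1*1 = U - 1 = -1 + U)
-(21 + c(8, 8)*(5*(d(-1) - 4))) = -(21 + (-1 + 8)*(5*(0 - 4))) = -(21 + 7*(5*(-4))) = -(21 + 7*(-20)) = -(21 - 140) = -1*(-119) = 119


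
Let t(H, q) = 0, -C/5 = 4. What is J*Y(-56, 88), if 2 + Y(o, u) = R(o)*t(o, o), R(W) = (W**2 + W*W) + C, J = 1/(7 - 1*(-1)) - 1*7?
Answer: 55/4 ≈ 13.750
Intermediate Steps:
C = -20 (C = -5*4 = -20)
J = -55/8 (J = 1/(7 + 1) - 7 = 1/8 - 7 = -55/8 ≈ -6.8750)
R(W) = -20 + 2*W**2 (R(W) = (W**2 + W*W) - 20 = (W**2 + W**2) - 20 = 2*W**2 - 20 = -20 + 2*W**2)
Y(o, u) = -2 (Y(o, u) = -2 + (-20 + 2*o**2)*0 = -2 + 0 = -2)
J*Y(-56, 88) = -55/8*(-2) = 55/4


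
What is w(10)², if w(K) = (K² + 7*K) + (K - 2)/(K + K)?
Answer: 725904/25 ≈ 29036.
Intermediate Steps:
w(K) = K² + 7*K + (-2 + K)/(2*K) (w(K) = (K² + 7*K) + (-2 + K)/((2*K)) = (K² + 7*K) + (-2 + K)*(1/(2*K)) = (K² + 7*K) + (-2 + K)/(2*K) = K² + 7*K + (-2 + K)/(2*K))
w(10)² = (½ + 10² - 1/10 + 7*10)² = (½ + 100 - 1*⅒ + 70)² = (½ + 100 - ⅒ + 70)² = (852/5)² = 725904/25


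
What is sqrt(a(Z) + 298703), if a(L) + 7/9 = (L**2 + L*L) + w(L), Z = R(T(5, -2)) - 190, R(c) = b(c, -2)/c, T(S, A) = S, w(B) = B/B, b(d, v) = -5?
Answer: sqrt(3344987)/3 ≈ 609.64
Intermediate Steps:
w(B) = 1
R(c) = -5/c
Z = -191 (Z = -5/5 - 190 = -5*1/5 - 190 = -1 - 190 = -191)
a(L) = 2/9 + 2*L**2 (a(L) = -7/9 + ((L**2 + L*L) + 1) = -7/9 + ((L**2 + L**2) + 1) = -7/9 + (2*L**2 + 1) = -7/9 + (1 + 2*L**2) = 2/9 + 2*L**2)
sqrt(a(Z) + 298703) = sqrt((2/9 + 2*(-191)**2) + 298703) = sqrt((2/9 + 2*36481) + 298703) = sqrt((2/9 + 72962) + 298703) = sqrt(656660/9 + 298703) = sqrt(3344987/9) = sqrt(3344987)/3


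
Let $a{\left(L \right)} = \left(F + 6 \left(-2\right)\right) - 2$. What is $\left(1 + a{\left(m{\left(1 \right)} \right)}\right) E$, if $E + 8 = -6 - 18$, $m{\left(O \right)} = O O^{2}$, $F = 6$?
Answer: $224$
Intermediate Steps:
$m{\left(O \right)} = O^{3}$
$a{\left(L \right)} = -8$ ($a{\left(L \right)} = \left(6 + 6 \left(-2\right)\right) - 2 = \left(6 - 12\right) - 2 = -6 - 2 = -8$)
$E = -32$ ($E = -8 - 24 = -32$)
$\left(1 + a{\left(m{\left(1 \right)} \right)}\right) E = \left(1 - 8\right) \left(-32\right) = \left(-7\right) \left(-32\right) = 224$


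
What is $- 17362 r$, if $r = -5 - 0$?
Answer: $86810$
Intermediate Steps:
$r = -5$ ($r = -5 + 0 = -5$)
$- 17362 r = \left(-17362\right) \left(-5\right) = 86810$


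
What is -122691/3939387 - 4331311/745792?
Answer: -5718070737543/979321103168 ≈ -5.8388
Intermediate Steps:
-122691/3939387 - 4331311/745792 = -122691*1/3939387 - 4331311*1/745792 = -40897/1313129 - 4331311/745792 = -5718070737543/979321103168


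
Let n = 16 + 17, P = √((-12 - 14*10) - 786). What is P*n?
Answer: 33*I*√938 ≈ 1010.7*I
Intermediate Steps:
P = I*√938 (P = √((-12 - 140) - 786) = √(-152 - 786) = √(-938) = I*√938 ≈ 30.627*I)
n = 33
P*n = (I*√938)*33 = 33*I*√938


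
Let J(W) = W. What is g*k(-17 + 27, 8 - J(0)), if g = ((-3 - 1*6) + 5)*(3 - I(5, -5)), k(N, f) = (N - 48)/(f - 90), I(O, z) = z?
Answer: -608/41 ≈ -14.829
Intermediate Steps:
k(N, f) = (-48 + N)/(-90 + f)
g = -32 (g = ((-3 - 1*6) + 5)*(3 - 1*(-5)) = ((-3 - 6) + 5)*(3 + 5) = (-9 + 5)*8 = -4*8 = -32)
g*k(-17 + 27, 8 - J(0)) = -32*(-48 + (-17 + 27))/(-90 + (8 - 1*0)) = -32*(-48 + 10)/(-90 + (8 + 0)) = -32*(-38)/(-90 + 8) = -32*(-38)/(-82) = -(-16)*(-38)/41 = -32*19/41 = -608/41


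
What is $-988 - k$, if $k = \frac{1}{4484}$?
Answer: $- \frac{4430193}{4484} \approx -988.0$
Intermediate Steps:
$k = \frac{1}{4484} \approx 0.00022302$
$-988 - k = -988 - \frac{1}{4484} = - \frac{4430193}{4484}$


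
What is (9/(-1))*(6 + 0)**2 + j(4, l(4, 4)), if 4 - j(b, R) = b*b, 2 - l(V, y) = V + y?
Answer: -336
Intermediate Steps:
l(V, y) = 2 - V - y (l(V, y) = 2 - (V + y) = 2 + (-V - y) = 2 - V - y)
j(b, R) = 4 - b**2 (j(b, R) = 4 - b*b = 4 - b**2)
(9/(-1))*(6 + 0)**2 + j(4, l(4, 4)) = (9/(-1))*(6 + 0)**2 + (4 - 1*4**2) = (9*(-1))*6**2 + (4 - 1*16) = -9*36 + (4 - 16) = -324 - 12 = -336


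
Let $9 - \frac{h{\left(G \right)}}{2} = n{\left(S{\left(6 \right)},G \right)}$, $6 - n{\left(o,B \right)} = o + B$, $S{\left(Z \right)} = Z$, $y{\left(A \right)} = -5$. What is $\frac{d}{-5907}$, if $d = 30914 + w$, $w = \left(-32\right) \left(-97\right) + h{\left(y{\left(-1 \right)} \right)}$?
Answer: $- \frac{11342}{1969} \approx -5.7603$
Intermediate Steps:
$n{\left(o,B \right)} = 6 - B - o$ ($n{\left(o,B \right)} = 6 - \left(o + B\right) = 6 - \left(B + o\right) = 6 - B - o$)
$h{\left(G \right)} = 18 + 2 G$ ($h{\left(G \right)} = 18 - 2 \left(6 - G - 6\right) = 18 - 2 \left(- G\right) = 18 + 2 G$)
$w = 3112$ ($w = \left(-32\right) \left(-97\right) + \left(18 + 2 \left(-5\right)\right) = 3104 + \left(18 - 10\right) = 3104 + 8 = 3112$)
$d = 34026$ ($d = 30914 + 3112 = 34026$)
$\frac{d}{-5907} = \frac{34026}{-5907} = 34026 \left(- \frac{1}{5907}\right) = - \frac{11342}{1969}$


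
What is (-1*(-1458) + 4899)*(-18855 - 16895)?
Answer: -227262750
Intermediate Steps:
(-1*(-1458) + 4899)*(-18855 - 16895) = (1458 + 4899)*(-35750) = 6357*(-35750) = -227262750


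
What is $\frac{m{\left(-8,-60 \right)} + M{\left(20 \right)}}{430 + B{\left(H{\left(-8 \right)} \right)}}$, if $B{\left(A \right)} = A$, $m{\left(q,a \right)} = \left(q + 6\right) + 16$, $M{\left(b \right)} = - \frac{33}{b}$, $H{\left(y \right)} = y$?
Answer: $\frac{247}{8440} \approx 0.029265$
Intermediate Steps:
$m{\left(q,a \right)} = 22 + q$ ($m{\left(q,a \right)} = \left(6 + q\right) + 16 = 22 + q$)
$\frac{m{\left(-8,-60 \right)} + M{\left(20 \right)}}{430 + B{\left(H{\left(-8 \right)} \right)}} = \frac{\left(22 - 8\right) - \frac{33}{20}}{430 - 8} = \frac{14 - \frac{33}{20}}{422} = \left(14 - \frac{33}{20}\right) \frac{1}{422} = \frac{247}{20} \cdot \frac{1}{422} = \frac{247}{8440}$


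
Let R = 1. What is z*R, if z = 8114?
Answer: 8114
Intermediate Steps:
z*R = 8114*1 = 8114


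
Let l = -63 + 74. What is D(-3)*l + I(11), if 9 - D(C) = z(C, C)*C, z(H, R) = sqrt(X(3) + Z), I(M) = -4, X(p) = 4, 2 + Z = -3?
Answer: 95 + 33*I ≈ 95.0 + 33.0*I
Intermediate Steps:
Z = -5 (Z = -2 - 3 = -5)
l = 11
z(H, R) = I (z(H, R) = sqrt(4 - 5) = sqrt(-1) = I)
D(C) = 9 - I*C
D(-3)*l + I(11) = (9 - 1*I*(-3))*11 - 4 = (9 + 3*I)*11 - 4 = (99 + 33*I) - 4 = 95 + 33*I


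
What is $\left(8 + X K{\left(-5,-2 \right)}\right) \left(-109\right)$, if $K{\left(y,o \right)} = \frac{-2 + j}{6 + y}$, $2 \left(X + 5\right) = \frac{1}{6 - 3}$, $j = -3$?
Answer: $- \frac{21037}{6} \approx -3506.2$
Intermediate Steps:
$X = - \frac{29}{6}$ ($X = -5 + \frac{1}{2 \left(6 - 3\right)} = -5 + \frac{1}{2 \cdot 3} = -5 + \frac{1}{2} \cdot \frac{1}{3} = -5 + \frac{1}{6} = - \frac{29}{6} \approx -4.8333$)
$K{\left(y,o \right)} = - \frac{5}{6 + y}$ ($K{\left(y,o \right)} = \frac{-2 - 3}{6 + y} = - \frac{5}{6 + y}$)
$\left(8 + X K{\left(-5,-2 \right)}\right) \left(-109\right) = \left(8 - \frac{29 \left(- \frac{5}{6 - 5}\right)}{6}\right) \left(-109\right) = \left(8 - \frac{29 \left(- \frac{5}{1}\right)}{6}\right) \left(-109\right) = \left(8 - \frac{29 \left(\left(-5\right) 1\right)}{6}\right) \left(-109\right) = \left(8 - - \frac{145}{6}\right) \left(-109\right) = \left(8 + \frac{145}{6}\right) \left(-109\right) = \frac{193}{6} \left(-109\right) = - \frac{21037}{6}$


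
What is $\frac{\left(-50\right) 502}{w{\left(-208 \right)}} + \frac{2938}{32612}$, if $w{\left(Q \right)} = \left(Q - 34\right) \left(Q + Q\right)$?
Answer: $- \frac{32674179}{205194704} \approx -0.15924$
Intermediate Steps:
$w{\left(Q \right)} = 2 Q \left(-34 + Q\right)$ ($w{\left(Q \right)} = \left(-34 + Q\right) 2 Q = 2 Q \left(-34 + Q\right)$)
$\frac{\left(-50\right) 502}{w{\left(-208 \right)}} + \frac{2938}{32612} = \frac{\left(-50\right) 502}{2 \left(-208\right) \left(-34 - 208\right)} + \frac{2938}{32612} = - \frac{25100}{2 \left(-208\right) \left(-242\right)} + 2938 \cdot \frac{1}{32612} = - \frac{25100}{100672} + \frac{1469}{16306} = \left(-25100\right) \frac{1}{100672} + \frac{1469}{16306} = - \frac{6275}{25168} + \frac{1469}{16306} = - \frac{32674179}{205194704}$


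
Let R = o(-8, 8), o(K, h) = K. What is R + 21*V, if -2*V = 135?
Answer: -2851/2 ≈ -1425.5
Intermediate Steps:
V = -135/2 (V = -½*135 = -135/2 ≈ -67.500)
R = -8
R + 21*V = -8 + 21*(-135/2) = -8 - 2835/2 = -2851/2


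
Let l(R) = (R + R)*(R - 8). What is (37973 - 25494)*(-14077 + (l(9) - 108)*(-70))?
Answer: -97049183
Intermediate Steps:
l(R) = 2*R*(-8 + R) (l(R) = (2*R)*(-8 + R) = 2*R*(-8 + R))
(37973 - 25494)*(-14077 + (l(9) - 108)*(-70)) = (37973 - 25494)*(-14077 + (2*9*(-8 + 9) - 108)*(-70)) = 12479*(-14077 + (2*9*1 - 108)*(-70)) = 12479*(-14077 + (18 - 108)*(-70)) = 12479*(-14077 - 90*(-70)) = 12479*(-14077 + 6300) = 12479*(-7777) = -97049183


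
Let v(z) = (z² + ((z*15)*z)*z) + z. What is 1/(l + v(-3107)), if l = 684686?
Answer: -1/449888655617 ≈ -2.2228e-12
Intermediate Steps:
v(z) = z + z² + 15*z³ (v(z) = (z² + ((15*z)*z)*z) + z = (z² + (15*z²)*z) + z = (z² + 15*z³) + z = z + z² + 15*z³)
1/(l + v(-3107)) = 1/(684686 - 3107*(1 - 3107 + 15*(-3107)²)) = 1/(684686 - 3107*(1 - 3107 + 15*9653449)) = 1/(684686 - 3107*(1 - 3107 + 144801735)) = 1/(684686 - 3107*144798629) = 1/(684686 - 449889340303) = 1/(-449888655617) = -1/449888655617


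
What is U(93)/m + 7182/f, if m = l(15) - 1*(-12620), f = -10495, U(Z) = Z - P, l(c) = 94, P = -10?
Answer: -90230963/133433430 ≈ -0.67622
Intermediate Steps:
U(Z) = 10 + Z (U(Z) = Z - 1*(-10) = Z + 10 = 10 + Z)
m = 12714 (m = 94 - 1*(-12620) = 94 + 12620 = 12714)
U(93)/m + 7182/f = (10 + 93)/12714 + 7182/(-10495) = 103*(1/12714) + 7182*(-1/10495) = 103/12714 - 7182/10495 = -90230963/133433430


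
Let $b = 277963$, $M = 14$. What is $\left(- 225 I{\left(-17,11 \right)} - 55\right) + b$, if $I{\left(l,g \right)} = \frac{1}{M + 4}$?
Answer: $\frac{555791}{2} \approx 2.779 \cdot 10^{5}$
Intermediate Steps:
$I{\left(l,g \right)} = \frac{1}{18}$ ($I{\left(l,g \right)} = \frac{1}{14 + 4} = \frac{1}{18}$)
$\left(- 225 I{\left(-17,11 \right)} - 55\right) + b = \left(\left(-225\right) \frac{1}{18} - 55\right) + 277963 = \left(- \frac{25}{2} - 55\right) + 277963 = - \frac{135}{2} + 277963 = \frac{555791}{2}$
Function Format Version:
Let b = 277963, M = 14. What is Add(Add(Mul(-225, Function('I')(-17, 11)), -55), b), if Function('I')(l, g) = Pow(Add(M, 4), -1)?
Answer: Rational(555791, 2) ≈ 2.7790e+5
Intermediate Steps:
Function('I')(l, g) = Rational(1, 18) (Function('I')(l, g) = Pow(Add(14, 4), -1) = Pow(18, -1) = Rational(1, 18))
Add(Add(Mul(-225, Function('I')(-17, 11)), -55), b) = Add(Add(Mul(-225, Rational(1, 18)), -55), 277963) = Add(Add(Rational(-25, 2), -55), 277963) = Add(Rational(-135, 2), 277963) = Rational(555791, 2)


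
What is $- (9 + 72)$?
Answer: $-81$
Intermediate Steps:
$- (9 + 72) = \left(-1\right) 81 = -81$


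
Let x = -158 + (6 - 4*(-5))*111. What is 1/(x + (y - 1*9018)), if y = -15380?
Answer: -1/21670 ≈ -4.6147e-5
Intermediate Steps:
x = 2728 (x = -158 + (6 + 20)*111 = -158 + 26*111 = -158 + 2886 = 2728)
1/(x + (y - 1*9018)) = 1/(2728 + (-15380 - 1*9018)) = 1/(2728 + (-15380 - 9018)) = 1/(2728 - 24398) = 1/(-21670) = -1/21670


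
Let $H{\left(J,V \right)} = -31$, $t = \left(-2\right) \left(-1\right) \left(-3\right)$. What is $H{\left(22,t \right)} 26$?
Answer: $-806$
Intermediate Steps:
$t = -6$ ($t = 2 \left(-3\right) = -6$)
$H{\left(22,t \right)} 26 = \left(-31\right) 26 = -806$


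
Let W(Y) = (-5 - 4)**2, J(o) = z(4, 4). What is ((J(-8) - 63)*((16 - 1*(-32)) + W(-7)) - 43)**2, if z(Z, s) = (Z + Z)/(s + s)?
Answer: 64657681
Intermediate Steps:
z(Z, s) = Z/s (z(Z, s) = (2*Z)/((2*s)) = (2*Z)*(1/(2*s)) = Z/s)
J(o) = 1 (J(o) = 4/4 = 4*(1/4) = 1)
W(Y) = 81 (W(Y) = (-9)**2 = 81)
((J(-8) - 63)*((16 - 1*(-32)) + W(-7)) - 43)**2 = ((1 - 63)*((16 - 1*(-32)) + 81) - 43)**2 = (-62*((16 + 32) + 81) - 43)**2 = (-62*(48 + 81) - 43)**2 = (-62*129 - 43)**2 = (-7998 - 43)**2 = (-8041)**2 = 64657681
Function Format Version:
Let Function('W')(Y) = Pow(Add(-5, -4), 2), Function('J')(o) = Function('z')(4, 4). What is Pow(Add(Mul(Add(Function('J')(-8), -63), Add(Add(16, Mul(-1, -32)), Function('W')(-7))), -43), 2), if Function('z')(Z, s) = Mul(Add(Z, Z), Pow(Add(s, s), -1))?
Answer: 64657681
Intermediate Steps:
Function('z')(Z, s) = Mul(Z, Pow(s, -1)) (Function('z')(Z, s) = Mul(Mul(2, Z), Pow(Mul(2, s), -1)) = Mul(Mul(2, Z), Mul(Rational(1, 2), Pow(s, -1))) = Mul(Z, Pow(s, -1)))
Function('J')(o) = 1 (Function('J')(o) = Mul(4, Pow(4, -1)) = Mul(4, Rational(1, 4)) = 1)
Function('W')(Y) = 81 (Function('W')(Y) = Pow(-9, 2) = 81)
Pow(Add(Mul(Add(Function('J')(-8), -63), Add(Add(16, Mul(-1, -32)), Function('W')(-7))), -43), 2) = Pow(Add(Mul(Add(1, -63), Add(Add(16, Mul(-1, -32)), 81)), -43), 2) = Pow(Add(Mul(-62, Add(Add(16, 32), 81)), -43), 2) = Pow(Add(Mul(-62, Add(48, 81)), -43), 2) = Pow(Add(Mul(-62, 129), -43), 2) = Pow(Add(-7998, -43), 2) = Pow(-8041, 2) = 64657681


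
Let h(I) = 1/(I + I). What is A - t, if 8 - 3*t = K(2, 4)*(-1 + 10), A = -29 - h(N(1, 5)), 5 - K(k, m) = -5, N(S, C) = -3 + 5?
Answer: -23/12 ≈ -1.9167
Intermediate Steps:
N(S, C) = 2
K(k, m) = 10 (K(k, m) = 5 - 1*(-5) = 5 + 5 = 10)
h(I) = 1/(2*I)
A = -117/4 (A = -29 - 1/(2*2) = -29 - 1*¼ = -29 - ¼ = -117/4 ≈ -29.250)
t = -82/3 (t = 8/3 - 10*(-1 + 10)/3 = 8/3 - 10*9/3 = 8/3 - ⅓*90 = 8/3 - 30 = -82/3 ≈ -27.333)
A - t = -117/4 - 1*(-82/3) = -117/4 + 82/3 = -23/12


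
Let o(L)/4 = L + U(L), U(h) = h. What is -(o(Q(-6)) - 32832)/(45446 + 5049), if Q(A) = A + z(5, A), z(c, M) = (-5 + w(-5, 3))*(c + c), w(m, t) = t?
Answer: 6608/10099 ≈ 0.65432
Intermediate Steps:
z(c, M) = -4*c (z(c, M) = (-5 + 3)*(c + c) = -4*c)
Q(A) = -20 + A (Q(A) = A - 4*5 = A - 20 = -20 + A)
o(L) = 8*L (o(L) = 4*(L + L) = 4*(2*L) = 8*L)
-(o(Q(-6)) - 32832)/(45446 + 5049) = -(8*(-20 - 6) - 32832)/(45446 + 5049) = -(8*(-26) - 32832)/50495 = -(-208 - 32832)/50495 = -(-33040)/50495 = -1*(-6608/10099) = 6608/10099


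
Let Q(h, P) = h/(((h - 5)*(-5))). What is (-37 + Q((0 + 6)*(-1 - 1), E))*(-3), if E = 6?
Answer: 9471/85 ≈ 111.42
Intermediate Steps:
Q(h, P) = h/(25 - 5*h) (Q(h, P) = h/(((-5 + h)*(-5))) = h/(25 - 5*h))
(-37 + Q((0 + 6)*(-1 - 1), E))*(-3) = (-37 - (0 + 6)*(-1 - 1)/(-25 + 5*((0 + 6)*(-1 - 1))))*(-3) = (-37 - 6*(-2)/(-25 + 5*(6*(-2))))*(-3) = (-37 - 1*(-12)/(-25 + 5*(-12)))*(-3) = (-37 - 1*(-12)/(-25 - 60))*(-3) = (-37 - 1*(-12)/(-85))*(-3) = (-37 - 1*(-12)*(-1/85))*(-3) = (-37 - 12/85)*(-3) = -3157/85*(-3) = 9471/85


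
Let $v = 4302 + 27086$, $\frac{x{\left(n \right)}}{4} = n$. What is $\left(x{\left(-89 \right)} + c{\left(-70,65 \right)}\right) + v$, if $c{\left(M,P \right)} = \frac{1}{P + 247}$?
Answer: $\frac{9681985}{312} \approx 31032.0$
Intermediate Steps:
$c{\left(M,P \right)} = \frac{1}{247 + P}$
$x{\left(n \right)} = 4 n$
$v = 31388$
$\left(x{\left(-89 \right)} + c{\left(-70,65 \right)}\right) + v = \left(4 \left(-89\right) + \frac{1}{247 + 65}\right) + 31388 = \left(-356 + \frac{1}{312}\right) + 31388 = - \frac{111071}{312} + 31388 = \frac{9681985}{312}$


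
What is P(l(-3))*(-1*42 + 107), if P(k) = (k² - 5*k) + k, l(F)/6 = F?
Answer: 25740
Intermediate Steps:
l(F) = 6*F
P(k) = k² - 4*k
P(l(-3))*(-1*42 + 107) = ((6*(-3))*(-4 + 6*(-3)))*(-1*42 + 107) = (-18*(-4 - 18))*(-42 + 107) = -18*(-22)*65 = 396*65 = 25740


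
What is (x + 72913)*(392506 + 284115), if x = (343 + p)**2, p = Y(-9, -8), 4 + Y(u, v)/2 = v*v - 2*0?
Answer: 194381034122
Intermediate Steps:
Y(u, v) = -8 + 2*v**2 (Y(u, v) = -8 + 2*(v*v - 2*0) = -8 + 2*(v**2 + 0) = -8 + 2*v**2)
p = 120 (p = -8 + 2*(-8)**2 = -8 + 2*64 = -8 + 128 = 120)
x = 214369 (x = (343 + 120)**2 = 463**2 = 214369)
(x + 72913)*(392506 + 284115) = (214369 + 72913)*(392506 + 284115) = 287282*676621 = 194381034122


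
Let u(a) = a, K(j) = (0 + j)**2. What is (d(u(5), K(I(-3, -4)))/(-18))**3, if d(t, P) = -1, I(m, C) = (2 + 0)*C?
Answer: 1/5832 ≈ 0.00017147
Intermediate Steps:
I(m, C) = 2*C
K(j) = j**2
(d(u(5), K(I(-3, -4)))/(-18))**3 = (-1/(-18))**3 = (-1*(-1/18))**3 = (1/18)**3 = 1/5832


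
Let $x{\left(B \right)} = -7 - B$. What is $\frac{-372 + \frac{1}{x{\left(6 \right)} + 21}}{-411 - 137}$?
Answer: $\frac{2975}{4384} \approx 0.6786$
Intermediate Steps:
$\frac{-372 + \frac{1}{x{\left(6 \right)} + 21}}{-411 - 137} = \frac{-372 + \frac{1}{\left(-7 - 6\right) + 21}}{-411 - 137} = \frac{-372 + \frac{1}{\left(-7 - 6\right) + 21}}{-548} = \left(-372 + \frac{1}{-13 + 21}\right) \left(- \frac{1}{548}\right) = \left(-372 + \frac{1}{8}\right) \left(- \frac{1}{548}\right) = \left(- \frac{2975}{8}\right) \left(- \frac{1}{548}\right) = \frac{2975}{4384}$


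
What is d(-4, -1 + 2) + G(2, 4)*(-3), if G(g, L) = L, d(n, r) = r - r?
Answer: -12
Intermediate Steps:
d(n, r) = 0
d(-4, -1 + 2) + G(2, 4)*(-3) = 0 + 4*(-3) = 0 - 12 = -12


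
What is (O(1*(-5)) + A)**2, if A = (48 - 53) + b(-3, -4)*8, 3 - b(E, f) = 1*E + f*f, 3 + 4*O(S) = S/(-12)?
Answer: 16900321/2304 ≈ 7335.2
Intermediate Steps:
O(S) = -3/4 - S/48 (O(S) = -3/4 + (S/(-12))/4 = -3/4 + (S*(-1/12))/4 = -3/4 + (-S/12)/4 = -3/4 - S/48)
b(E, f) = 3 - E - f**2 (b(E, f) = 3 - (1*E + f*f) = 3 - (E + f**2) = 3 + (-E - f**2) = 3 - E - f**2)
A = -85 (A = (48 - 53) + (3 - 1*(-3) - 1*(-4)**2)*8 = -5 + (3 + 3 - 1*16)*8 = -5 + (3 + 3 - 16)*8 = -5 - 10*8 = -5 - 80 = -85)
(O(1*(-5)) + A)**2 = ((-3/4 - (-5)/48) - 85)**2 = ((-3/4 - 1/48*(-5)) - 85)**2 = ((-3/4 + 5/48) - 85)**2 = (-31/48 - 85)**2 = (-4111/48)**2 = 16900321/2304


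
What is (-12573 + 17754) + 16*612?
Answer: 14973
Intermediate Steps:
(-12573 + 17754) + 16*612 = 5181 + 9792 = 14973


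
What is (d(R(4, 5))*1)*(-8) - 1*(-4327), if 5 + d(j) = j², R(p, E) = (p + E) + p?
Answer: 3015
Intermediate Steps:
R(p, E) = E + 2*p (R(p, E) = (E + p) + p = E + 2*p)
d(j) = -5 + j²
(d(R(4, 5))*1)*(-8) - 1*(-4327) = ((-5 + (5 + 2*4)²)*1)*(-8) - 1*(-4327) = ((-5 + (5 + 8)²)*1)*(-8) + 4327 = ((-5 + 13²)*1)*(-8) + 4327 = ((-5 + 169)*1)*(-8) + 4327 = (164*1)*(-8) + 4327 = 164*(-8) + 4327 = -1312 + 4327 = 3015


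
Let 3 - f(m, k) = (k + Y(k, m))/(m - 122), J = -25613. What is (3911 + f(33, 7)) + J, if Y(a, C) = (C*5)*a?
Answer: -1930049/89 ≈ -21686.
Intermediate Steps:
Y(a, C) = 5*C*a (Y(a, C) = (5*C)*a = 5*C*a)
f(m, k) = 3 - (k + 5*k*m)/(-122 + m) (f(m, k) = 3 - (k + 5*m*k)/(m - 122) = 3 - (k + 5*k*m)/(-122 + m))
(3911 + f(33, 7)) + J = (3911 + (-366 - 1*7 + 3*33 - 5*7*33)/(-122 + 33)) - 25613 = (3911 + (-366 - 7 + 99 - 1155)/(-89)) - 25613 = (3911 - 1/89*(-1429)) - 25613 = (3911 + 1429/89) - 25613 = 349508/89 - 25613 = -1930049/89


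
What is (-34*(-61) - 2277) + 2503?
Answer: 2300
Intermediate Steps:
(-34*(-61) - 2277) + 2503 = (2074 - 2277) + 2503 = -203 + 2503 = 2300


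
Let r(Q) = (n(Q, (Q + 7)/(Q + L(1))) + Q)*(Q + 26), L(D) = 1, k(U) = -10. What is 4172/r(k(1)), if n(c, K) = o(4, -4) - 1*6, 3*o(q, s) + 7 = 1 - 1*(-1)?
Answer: -3129/212 ≈ -14.759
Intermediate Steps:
o(q, s) = -5/3 (o(q, s) = -7/3 + (1 - 1*(-1))/3 = -7/3 + (1 + 1)/3 = -7/3 + (⅓)*2 = -7/3 + ⅔ = -5/3)
n(c, K) = -23/3 (n(c, K) = -5/3 - 1*6 = -5/3 - 6 = -23/3)
r(Q) = (26 + Q)*(-23/3 + Q) (r(Q) = (-23/3 + Q)*(Q + 26) = (-23/3 + Q)*(26 + Q) = (26 + Q)*(-23/3 + Q))
4172/r(k(1)) = 4172/(-598/3 + (-10)² + (55/3)*(-10)) = 4172/(-598/3 + 100 - 550/3) = 4172/(-848/3) = 4172*(-3/848) = -3129/212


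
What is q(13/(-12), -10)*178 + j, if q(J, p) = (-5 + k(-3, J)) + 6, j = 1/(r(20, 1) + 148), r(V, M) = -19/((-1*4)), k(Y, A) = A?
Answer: -54355/3666 ≈ -14.827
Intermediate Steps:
r(V, M) = 19/4 (r(V, M) = -19/(-4) = -19*(-¼) = 19/4)
j = 4/611 (j = 1/(19/4 + 148) = 1/(611/4) = 4/611 ≈ 0.0065466)
q(J, p) = 1 + J (q(J, p) = (-5 + J) + 6 = 1 + J)
q(13/(-12), -10)*178 + j = (1 + 13/(-12))*178 + 4/611 = (1 + 13*(-1/12))*178 + 4/611 = (1 - 13/12)*178 + 4/611 = -1/12*178 + 4/611 = -89/6 + 4/611 = -54355/3666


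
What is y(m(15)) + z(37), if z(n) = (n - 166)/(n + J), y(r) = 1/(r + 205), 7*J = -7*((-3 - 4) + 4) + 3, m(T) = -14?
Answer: -172190/54053 ≈ -3.1856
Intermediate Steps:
J = 24/7 (J = (-7*((-3 - 4) + 4) + 3)/7 = (-7*(-7 + 4) + 3)/7 = (-7*(-3) + 3)/7 = (21 + 3)/7 = (⅐)*24 = 24/7 ≈ 3.4286)
y(r) = 1/(205 + r)
z(n) = (-166 + n)/(24/7 + n) (z(n) = (n - 166)/(n + 24/7) = (-166 + n)/(24/7 + n))
y(m(15)) + z(37) = 1/(205 - 14) + 7*(-166 + 37)/(24 + 7*37) = 1/191 + 7*(-129)/(24 + 259) = 1/191 + 7*(-129)/283 = 1/191 + 7*(1/283)*(-129) = 1/191 - 903/283 = -172190/54053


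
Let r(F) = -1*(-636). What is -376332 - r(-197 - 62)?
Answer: -376968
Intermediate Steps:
r(F) = 636
-376332 - r(-197 - 62) = -376332 - 1*636 = -376332 - 636 = -376968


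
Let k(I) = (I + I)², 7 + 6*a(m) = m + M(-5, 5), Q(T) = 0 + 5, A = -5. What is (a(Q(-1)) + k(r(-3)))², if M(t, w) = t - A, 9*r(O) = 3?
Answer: 1/81 ≈ 0.012346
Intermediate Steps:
r(O) = ⅓ (r(O) = (⅑)*3 = ⅓)
Q(T) = 5
M(t, w) = 5 + t (M(t, w) = t - 1*(-5) = t + 5 = 5 + t)
a(m) = -7/6 + m/6 (a(m) = -7/6 + (m + (5 - 5))/6 = -7/6 + (m + 0)/6 = -7/6 + m/6)
k(I) = 4*I² (k(I) = (2*I)² = 4*I²)
(a(Q(-1)) + k(r(-3)))² = ((-7/6 + (⅙)*5) + 4*(⅓)²)² = ((-7/6 + ⅚) + 4*(⅑))² = (-⅓ + 4/9)² = (⅑)² = 1/81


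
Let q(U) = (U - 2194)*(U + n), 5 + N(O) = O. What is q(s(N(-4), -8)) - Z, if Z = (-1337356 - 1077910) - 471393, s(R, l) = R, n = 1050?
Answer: 593336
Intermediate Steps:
N(O) = -5 + O
q(U) = (-2194 + U)*(1050 + U) (q(U) = (U - 2194)*(U + 1050) = (-2194 + U)*(1050 + U))
Z = -2886659 (Z = -2415266 - 471393 = -2886659)
q(s(N(-4), -8)) - Z = (-2303700 + (-5 - 4)**2 - 1144*(-5 - 4)) - 1*(-2886659) = (-2303700 + (-9)**2 - 1144*(-9)) + 2886659 = (-2303700 + 81 + 10296) + 2886659 = -2293323 + 2886659 = 593336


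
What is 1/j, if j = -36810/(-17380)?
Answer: 1738/3681 ≈ 0.47215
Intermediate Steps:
j = 3681/1738 (j = -36810*(-1/17380) = 3681/1738 ≈ 2.1180)
1/j = 1/(3681/1738) = 1738/3681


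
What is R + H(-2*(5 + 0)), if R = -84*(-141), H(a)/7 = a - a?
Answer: 11844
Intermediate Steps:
H(a) = 0 (H(a) = 7*(a - a) = 7*0 = 0)
R = 11844
R + H(-2*(5 + 0)) = 11844 + 0 = 11844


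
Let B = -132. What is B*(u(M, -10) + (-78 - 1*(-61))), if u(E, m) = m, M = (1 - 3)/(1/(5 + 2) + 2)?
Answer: 3564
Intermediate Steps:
M = -14/15 (M = -2/(1/7 + 2) = -2/(⅐ + 2) = -2/15/7 = -2*7/15 = -14/15 ≈ -0.93333)
B*(u(M, -10) + (-78 - 1*(-61))) = -132*(-10 + (-78 - 1*(-61))) = -132*(-10 + (-78 + 61)) = -132*(-10 - 17) = -132*(-27) = 3564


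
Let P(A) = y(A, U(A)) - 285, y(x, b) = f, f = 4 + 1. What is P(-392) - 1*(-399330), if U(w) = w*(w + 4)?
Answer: 399050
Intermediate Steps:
U(w) = w*(4 + w)
f = 5
y(x, b) = 5
P(A) = -280 (P(A) = 5 - 285 = -280)
P(-392) - 1*(-399330) = -280 - 1*(-399330) = -280 + 399330 = 399050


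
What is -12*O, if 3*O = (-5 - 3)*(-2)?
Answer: -64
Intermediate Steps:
O = 16/3 (O = ((-5 - 3)*(-2))/3 = (-8*(-2))/3 = (⅓)*16 = 16/3 ≈ 5.3333)
-12*O = -12*16/3 = -64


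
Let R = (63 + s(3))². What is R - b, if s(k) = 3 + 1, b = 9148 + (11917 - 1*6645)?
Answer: -9931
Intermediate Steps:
b = 14420 (b = 9148 + (11917 - 6645) = 9148 + 5272 = 14420)
s(k) = 4
R = 4489 (R = (63 + 4)² = 67² = 4489)
R - b = 4489 - 1*14420 = 4489 - 14420 = -9931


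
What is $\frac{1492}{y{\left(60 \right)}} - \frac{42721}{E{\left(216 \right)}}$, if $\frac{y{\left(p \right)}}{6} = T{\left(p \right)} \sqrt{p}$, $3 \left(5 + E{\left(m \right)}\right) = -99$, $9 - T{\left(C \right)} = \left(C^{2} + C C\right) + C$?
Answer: $\frac{42721}{38} - \frac{373 \sqrt{15}}{326295} \approx 1124.2$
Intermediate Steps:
$T{\left(C \right)} = 9 - C - 2 C^{2}$ ($T{\left(C \right)} = 9 - \left(\left(C^{2} + C C\right) + C\right) = 9 - \left(\left(C^{2} + C^{2}\right) + C\right) = 9 - \left(2 C^{2} + C\right) = 9 - \left(C + 2 C^{2}\right) = 9 - C - 2 C^{2}$)
$E{\left(m \right)} = -38$ ($E{\left(m \right)} = -5 + \frac{1}{3} \left(-99\right) = -5 - 33 = -38$)
$y{\left(p \right)} = 6 \sqrt{p} \left(9 - p - 2 p^{2}\right)$ ($y{\left(p \right)} = 6 \left(9 - p - 2 p^{2}\right) \sqrt{p} = 6 \sqrt{p} \left(9 - p - 2 p^{2}\right)$)
$\frac{1492}{y{\left(60 \right)}} - \frac{42721}{E{\left(216 \right)}} = \frac{1492}{6 \sqrt{60} \left(9 - 60 - 2 \cdot 60^{2}\right)} - \frac{42721}{-38} = \frac{1492}{6 \cdot 2 \sqrt{15} \left(9 - 60 - 7200\right)} - - \frac{42721}{38} = \frac{1492}{6 \cdot 2 \sqrt{15} \left(9 - 60 - 7200\right)} + \frac{42721}{38} = \frac{1492}{6 \cdot 2 \sqrt{15} \left(-7251\right)} + \frac{42721}{38} = \frac{1492}{\left(-87012\right) \sqrt{15}} + \frac{42721}{38} = 1492 \left(- \frac{\sqrt{15}}{1305180}\right) + \frac{42721}{38} = - \frac{373 \sqrt{15}}{326295} + \frac{42721}{38} = \frac{42721}{38} - \frac{373 \sqrt{15}}{326295}$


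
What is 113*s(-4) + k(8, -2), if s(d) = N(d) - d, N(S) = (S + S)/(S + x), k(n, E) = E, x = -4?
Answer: 563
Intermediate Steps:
N(S) = 2*S/(-4 + S) (N(S) = (S + S)/(S - 4) = (2*S)/(-4 + S) = 2*S/(-4 + S))
s(d) = -d + 2*d/(-4 + d) (s(d) = 2*d/(-4 + d) - d = -d + 2*d/(-4 + d))
113*s(-4) + k(8, -2) = 113*(-4*(6 - 1*(-4))/(-4 - 4)) - 2 = 113*(-4*(6 + 4)/(-8)) - 2 = 113*(-4*(-1/8)*10) - 2 = 113*5 - 2 = 565 - 2 = 563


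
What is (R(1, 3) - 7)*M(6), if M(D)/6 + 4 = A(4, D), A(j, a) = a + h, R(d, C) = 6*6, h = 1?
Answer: 522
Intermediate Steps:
R(d, C) = 36
A(j, a) = 1 + a (A(j, a) = a + 1 = 1 + a)
M(D) = -18 + 6*D (M(D) = -24 + 6*(1 + D) = -24 + (6 + 6*D) = -18 + 6*D)
(R(1, 3) - 7)*M(6) = (36 - 7)*(-18 + 6*6) = 29*(-18 + 36) = 29*18 = 522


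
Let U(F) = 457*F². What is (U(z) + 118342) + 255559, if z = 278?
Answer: 35692689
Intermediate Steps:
(U(z) + 118342) + 255559 = (457*278² + 118342) + 255559 = (457*77284 + 118342) + 255559 = (35318788 + 118342) + 255559 = 35437130 + 255559 = 35692689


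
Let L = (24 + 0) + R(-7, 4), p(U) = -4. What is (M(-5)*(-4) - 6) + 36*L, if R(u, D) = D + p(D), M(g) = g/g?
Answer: 854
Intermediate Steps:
M(g) = 1
R(u, D) = -4 + D (R(u, D) = D - 4 = -4 + D)
L = 24 (L = (24 + 0) + (-4 + 4) = 24 + 0 = 24)
(M(-5)*(-4) - 6) + 36*L = (1*(-4) - 6) + 36*24 = (-4 - 6) + 864 = -10 + 864 = 854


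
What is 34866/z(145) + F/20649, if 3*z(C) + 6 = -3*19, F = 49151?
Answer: -239638621/144543 ≈ -1657.9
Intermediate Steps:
z(C) = -21 (z(C) = -2 + (-3*19)/3 = -2 + (1/3)*(-57) = -2 - 19 = -21)
34866/z(145) + F/20649 = 34866/(-21) + 49151/20649 = 34866*(-1/21) + 49151*(1/20649) = -11622/7 + 49151/20649 = -239638621/144543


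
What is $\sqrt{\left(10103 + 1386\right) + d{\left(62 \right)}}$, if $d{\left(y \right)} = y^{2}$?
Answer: $\sqrt{15333} \approx 123.83$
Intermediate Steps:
$\sqrt{\left(10103 + 1386\right) + d{\left(62 \right)}} = \sqrt{\left(10103 + 1386\right) + 62^{2}} = \sqrt{11489 + 3844} = \sqrt{15333}$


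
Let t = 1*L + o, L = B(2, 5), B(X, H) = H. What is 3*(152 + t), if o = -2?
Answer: 465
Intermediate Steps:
L = 5
t = 3 (t = 1*5 - 2 = 5 - 2 = 3)
3*(152 + t) = 3*(152 + 3) = 3*155 = 465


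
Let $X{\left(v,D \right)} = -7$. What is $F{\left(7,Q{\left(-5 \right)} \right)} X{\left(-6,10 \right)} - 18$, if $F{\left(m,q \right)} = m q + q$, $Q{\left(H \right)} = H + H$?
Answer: $542$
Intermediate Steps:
$Q{\left(H \right)} = 2 H$
$F{\left(m,q \right)} = q + m q$
$F{\left(7,Q{\left(-5 \right)} \right)} X{\left(-6,10 \right)} - 18 = 2 \left(-5\right) \left(1 + 7\right) \left(-7\right) - 18 = \left(-10\right) 8 \left(-7\right) - 18 = \left(-80\right) \left(-7\right) - 18 = 560 - 18 = 542$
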